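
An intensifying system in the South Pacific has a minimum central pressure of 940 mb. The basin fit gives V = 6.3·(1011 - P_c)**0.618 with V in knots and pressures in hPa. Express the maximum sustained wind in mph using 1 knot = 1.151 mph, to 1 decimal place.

101.0 mph

ΔP = 1011 − 940 = 71 mb.
V ≈ 6.3 × 71^0.618 = 6.3 × 13.934 ≈ 87.785 kt.
87.785 × 1.151 ≈ 101.04 mph → 101.0 mph.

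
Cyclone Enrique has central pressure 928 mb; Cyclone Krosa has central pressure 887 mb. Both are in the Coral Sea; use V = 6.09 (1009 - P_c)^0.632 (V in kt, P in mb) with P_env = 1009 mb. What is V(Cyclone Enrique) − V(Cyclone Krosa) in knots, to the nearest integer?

-29 kt

Cyclone Enrique: ΔP = 81; V ≈ 6.09 × 81^0.632 ≈ 97.90 kt.
Cyclone Krosa: ΔP = 122; V ≈ 6.09 × 122^0.632 ≈ 126.82 kt.
Difference ≈ 97.90 − 126.82 = -28.92 → -29 kt.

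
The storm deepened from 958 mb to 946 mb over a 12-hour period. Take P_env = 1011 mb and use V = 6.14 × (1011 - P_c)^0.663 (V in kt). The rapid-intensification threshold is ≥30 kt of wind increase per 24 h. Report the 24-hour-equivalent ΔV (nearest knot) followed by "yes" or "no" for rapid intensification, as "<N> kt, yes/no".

25 kt, no

V₁: ΔP = 53, V ≈ 6.14 × 53^0.663 ≈ 85.38 kt.
V₂: ΔP = 65, V ≈ 6.14 × 65^0.663 ≈ 97.75 kt.
ΔV over 12 h = 12.37 kt → 24 h equivalent = 12.37 × 24/12 ≈ 24.74 kt.
25 kt < 30 kt ⇒ not rapid intensification.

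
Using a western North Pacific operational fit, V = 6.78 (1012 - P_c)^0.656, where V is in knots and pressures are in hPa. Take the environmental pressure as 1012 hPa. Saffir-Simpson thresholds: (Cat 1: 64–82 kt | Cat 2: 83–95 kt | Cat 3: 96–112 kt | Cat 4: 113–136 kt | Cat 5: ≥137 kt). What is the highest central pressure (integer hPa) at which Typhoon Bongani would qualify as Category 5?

Category 5 begins at V = 137 kt.
Required ΔP = (137/6.78)^(1/0.656) = 20.206^1.524 ≈ 97.74 hPa.
P_c ≤ 1012 − 97.74 = 914.26, so the highest integer P_c is 914 hPa.

914 hPa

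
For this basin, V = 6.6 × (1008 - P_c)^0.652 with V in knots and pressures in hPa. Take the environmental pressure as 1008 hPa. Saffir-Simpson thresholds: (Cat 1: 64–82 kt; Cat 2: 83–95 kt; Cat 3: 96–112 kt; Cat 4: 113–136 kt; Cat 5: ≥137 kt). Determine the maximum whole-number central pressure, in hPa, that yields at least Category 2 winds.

959 hPa

Category 2 begins at V = 83 kt.
Required ΔP = (83/6.6)^(1/0.652) = 12.576^1.534 ≈ 48.57 hPa.
P_c ≤ 1008 − 48.57 = 959.43, so the highest integer P_c is 959 hPa.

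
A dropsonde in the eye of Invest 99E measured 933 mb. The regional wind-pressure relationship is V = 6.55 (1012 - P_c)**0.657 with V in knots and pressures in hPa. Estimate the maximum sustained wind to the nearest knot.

116 kt

ΔP = 1012 − 933 = 79 mb.
79^0.657 ≈ 17.650.
V ≈ 6.55 × 17.650 ≈ 115.6 kt.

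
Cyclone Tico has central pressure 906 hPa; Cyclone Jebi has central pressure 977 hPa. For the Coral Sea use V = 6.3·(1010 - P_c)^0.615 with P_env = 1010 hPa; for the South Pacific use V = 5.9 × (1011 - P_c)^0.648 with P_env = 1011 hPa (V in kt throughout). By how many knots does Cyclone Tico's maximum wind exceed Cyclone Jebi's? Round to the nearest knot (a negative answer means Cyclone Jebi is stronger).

Cyclone Tico: ΔP = 104; V ≈ 6.3 × 104^0.615 ≈ 109.60 kt.
Cyclone Jebi: ΔP = 34; V ≈ 5.9 × 34^0.648 ≈ 57.98 kt.
Difference ≈ 109.60 − 57.98 = 51.62 → 52 kt.

52 kt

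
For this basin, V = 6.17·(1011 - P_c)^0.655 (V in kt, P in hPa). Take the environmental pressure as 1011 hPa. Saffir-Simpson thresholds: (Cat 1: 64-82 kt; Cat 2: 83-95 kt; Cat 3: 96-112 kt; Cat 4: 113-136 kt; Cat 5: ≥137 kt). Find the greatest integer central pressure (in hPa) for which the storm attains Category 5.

897 hPa

Category 5 begins at V = 137 kt.
Required ΔP = (137/6.17)^(1/0.655) = 22.204^1.527 ≈ 113.66 hPa.
P_c ≤ 1011 − 113.66 = 897.34, so the highest integer P_c is 897 hPa.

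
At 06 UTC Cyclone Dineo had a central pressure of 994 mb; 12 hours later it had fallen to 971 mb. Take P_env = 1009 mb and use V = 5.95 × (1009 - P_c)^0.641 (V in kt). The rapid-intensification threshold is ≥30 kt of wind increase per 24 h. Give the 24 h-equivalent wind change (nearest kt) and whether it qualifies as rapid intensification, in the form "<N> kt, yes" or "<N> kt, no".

V₁: ΔP = 15, V ≈ 5.95 × 15^0.641 ≈ 33.76 kt.
V₂: ΔP = 38, V ≈ 5.95 × 38^0.641 ≈ 61.26 kt.
ΔV over 12 h = 27.50 kt → 24 h equivalent = 27.50 × 24/12 ≈ 55.00 kt.
55 kt ≥ 30 kt ⇒ rapid intensification.

55 kt, yes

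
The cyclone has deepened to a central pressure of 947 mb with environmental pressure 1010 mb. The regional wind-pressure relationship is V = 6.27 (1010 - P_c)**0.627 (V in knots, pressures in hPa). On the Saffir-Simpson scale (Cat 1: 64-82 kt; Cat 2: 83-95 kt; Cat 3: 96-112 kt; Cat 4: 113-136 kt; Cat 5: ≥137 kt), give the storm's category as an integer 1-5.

ΔP = 1010 − 947 = 63 mb.
V ≈ 6.27 × 63^0.627 = 6.27 × 13.43 ≈ 84 kt.
84 kt falls in the Category 2 band.

2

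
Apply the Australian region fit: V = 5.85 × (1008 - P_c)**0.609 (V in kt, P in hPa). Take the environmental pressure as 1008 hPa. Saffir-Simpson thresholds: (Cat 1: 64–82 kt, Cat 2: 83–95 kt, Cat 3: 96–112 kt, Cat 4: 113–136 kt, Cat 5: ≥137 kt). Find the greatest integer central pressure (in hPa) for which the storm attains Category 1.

957 hPa

Category 1 begins at V = 64 kt.
Required ΔP = (64/5.85)^(1/0.609) = 10.940^1.642 ≈ 50.83 hPa.
P_c ≤ 1008 − 50.83 = 957.17, so the highest integer P_c is 957 hPa.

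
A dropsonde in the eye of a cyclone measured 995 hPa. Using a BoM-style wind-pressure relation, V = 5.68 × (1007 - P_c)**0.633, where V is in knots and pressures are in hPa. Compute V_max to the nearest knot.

27 kt

ΔP = 1007 − 995 = 12 hPa.
12^0.633 ≈ 4.821.
V ≈ 5.68 × 4.821 ≈ 27.4 kt.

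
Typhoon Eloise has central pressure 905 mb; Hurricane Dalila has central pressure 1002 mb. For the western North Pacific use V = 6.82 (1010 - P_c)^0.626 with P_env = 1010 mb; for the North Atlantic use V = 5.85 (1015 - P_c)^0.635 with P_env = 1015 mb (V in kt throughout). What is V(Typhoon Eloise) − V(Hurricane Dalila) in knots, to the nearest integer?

96 kt

Typhoon Eloise: ΔP = 105; V ≈ 6.82 × 105^0.626 ≈ 125.62 kt.
Hurricane Dalila: ΔP = 13; V ≈ 5.85 × 13^0.635 ≈ 29.82 kt.
Difference ≈ 125.62 − 29.82 = 95.80 → 96 kt.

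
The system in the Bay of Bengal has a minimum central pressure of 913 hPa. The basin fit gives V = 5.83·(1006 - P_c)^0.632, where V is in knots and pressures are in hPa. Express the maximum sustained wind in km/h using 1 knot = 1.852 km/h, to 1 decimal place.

189.4 km/h

ΔP = 1006 − 913 = 93 hPa.
V ≈ 5.83 × 93^0.632 = 5.83 × 17.542 ≈ 102.270 kt.
102.270 × 1.852 ≈ 189.40 km/h → 189.4 km/h.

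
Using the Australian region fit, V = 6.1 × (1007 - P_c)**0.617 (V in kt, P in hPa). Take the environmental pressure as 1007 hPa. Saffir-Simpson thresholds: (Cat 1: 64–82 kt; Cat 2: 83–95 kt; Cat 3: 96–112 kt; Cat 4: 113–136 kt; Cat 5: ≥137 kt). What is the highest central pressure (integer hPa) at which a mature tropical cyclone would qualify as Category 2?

938 hPa

Category 2 begins at V = 83 kt.
Required ΔP = (83/6.1)^(1/0.617) = 13.607^1.621 ≈ 68.79 hPa.
P_c ≤ 1007 − 68.79 = 938.21, so the highest integer P_c is 938 hPa.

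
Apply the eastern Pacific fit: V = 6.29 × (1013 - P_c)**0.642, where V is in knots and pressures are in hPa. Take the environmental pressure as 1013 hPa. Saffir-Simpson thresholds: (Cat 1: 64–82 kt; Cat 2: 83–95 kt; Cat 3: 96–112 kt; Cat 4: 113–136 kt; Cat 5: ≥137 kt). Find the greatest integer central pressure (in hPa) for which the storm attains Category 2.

Category 2 begins at V = 83 kt.
Required ΔP = (83/6.29)^(1/0.642) = 13.196^1.558 ≈ 55.62 hPa.
P_c ≤ 1013 − 55.62 = 957.38, so the highest integer P_c is 957 hPa.

957 hPa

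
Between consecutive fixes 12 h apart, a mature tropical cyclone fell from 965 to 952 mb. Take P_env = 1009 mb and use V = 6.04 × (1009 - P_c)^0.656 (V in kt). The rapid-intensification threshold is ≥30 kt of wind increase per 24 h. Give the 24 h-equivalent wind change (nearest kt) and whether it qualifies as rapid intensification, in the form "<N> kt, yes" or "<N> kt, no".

V₁: ΔP = 44, V ≈ 6.04 × 44^0.656 ≈ 72.30 kt.
V₂: ΔP = 57, V ≈ 6.04 × 57^0.656 ≈ 85.68 kt.
ΔV over 12 h = 13.38 kt → 24 h equivalent = 13.38 × 24/12 ≈ 26.76 kt.
27 kt < 30 kt ⇒ not rapid intensification.

27 kt, no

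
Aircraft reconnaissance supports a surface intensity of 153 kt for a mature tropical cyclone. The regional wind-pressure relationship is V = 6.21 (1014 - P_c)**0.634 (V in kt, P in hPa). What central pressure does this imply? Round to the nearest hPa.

857 hPa

ΔP = (V / 6.21)^(1/0.634) = (153/6.21)^1.577.
153/6.21 = 24.638; 24.638^1.577 ≈ 156.66 hPa.
P_c = 1014 − 156.66 = 857.34 ≈ 857 hPa.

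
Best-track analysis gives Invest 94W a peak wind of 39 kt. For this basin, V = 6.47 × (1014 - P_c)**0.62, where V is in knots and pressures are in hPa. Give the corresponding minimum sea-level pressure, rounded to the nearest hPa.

ΔP = (V / 6.47)^(1/0.62) = (39/6.47)^1.613.
39/6.47 = 6.028; 6.028^1.613 ≈ 18.13 hPa.
P_c = 1014 − 18.13 = 995.87 ≈ 996 hPa.

996 hPa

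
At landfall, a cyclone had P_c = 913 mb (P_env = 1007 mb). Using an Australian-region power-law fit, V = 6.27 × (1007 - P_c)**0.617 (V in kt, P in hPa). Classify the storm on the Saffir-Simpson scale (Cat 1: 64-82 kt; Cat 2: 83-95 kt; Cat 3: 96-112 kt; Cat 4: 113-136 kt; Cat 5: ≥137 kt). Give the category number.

3

ΔP = 1007 − 913 = 94 mb.
V ≈ 6.27 × 94^0.617 = 6.27 × 16.50 ≈ 103 kt.
103 kt falls in the Category 3 band.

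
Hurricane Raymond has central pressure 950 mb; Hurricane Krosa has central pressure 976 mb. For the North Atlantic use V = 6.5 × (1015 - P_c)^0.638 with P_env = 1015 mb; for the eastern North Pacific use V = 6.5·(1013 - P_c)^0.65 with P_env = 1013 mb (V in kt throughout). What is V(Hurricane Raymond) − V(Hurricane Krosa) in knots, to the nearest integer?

Hurricane Raymond: ΔP = 65; V ≈ 6.5 × 65^0.638 ≈ 93.23 kt.
Hurricane Krosa: ΔP = 37; V ≈ 6.5 × 37^0.65 ≈ 67.96 kt.
Difference ≈ 93.23 − 67.96 = 25.27 → 25 kt.

25 kt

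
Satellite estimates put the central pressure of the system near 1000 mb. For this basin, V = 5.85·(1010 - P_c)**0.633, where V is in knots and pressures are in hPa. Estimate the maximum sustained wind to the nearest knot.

ΔP = 1010 − 1000 = 10 mb.
10^0.633 ≈ 4.295.
V ≈ 5.85 × 4.295 ≈ 25.1 kt.

25 kt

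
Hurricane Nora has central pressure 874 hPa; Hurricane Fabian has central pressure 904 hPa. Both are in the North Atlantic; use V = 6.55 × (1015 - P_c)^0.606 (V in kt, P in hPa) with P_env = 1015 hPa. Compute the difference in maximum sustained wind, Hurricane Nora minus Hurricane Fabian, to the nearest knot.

Hurricane Nora: ΔP = 141; V ≈ 6.55 × 141^0.606 ≈ 131.42 kt.
Hurricane Fabian: ΔP = 111; V ≈ 6.55 × 111^0.606 ≈ 113.69 kt.
Difference ≈ 131.42 − 113.69 = 17.73 → 18 kt.

18 kt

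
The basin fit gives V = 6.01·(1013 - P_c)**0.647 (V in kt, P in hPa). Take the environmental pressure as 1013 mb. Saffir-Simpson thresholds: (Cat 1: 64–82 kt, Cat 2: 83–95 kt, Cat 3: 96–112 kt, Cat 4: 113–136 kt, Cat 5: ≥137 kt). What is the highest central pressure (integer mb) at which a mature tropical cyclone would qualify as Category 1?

Category 1 begins at V = 64 kt.
Required ΔP = (64/6.01)^(1/0.647) = 10.649^1.546 ≈ 38.71 mb.
P_c ≤ 1013 − 38.71 = 974.29, so the highest integer P_c is 974 mb.

974 mb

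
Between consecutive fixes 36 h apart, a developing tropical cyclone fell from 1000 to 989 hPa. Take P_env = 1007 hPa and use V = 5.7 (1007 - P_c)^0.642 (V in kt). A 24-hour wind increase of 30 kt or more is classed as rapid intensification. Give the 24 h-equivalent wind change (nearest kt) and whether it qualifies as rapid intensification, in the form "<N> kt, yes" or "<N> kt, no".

V₁: ΔP = 7, V ≈ 5.7 × 7^0.642 ≈ 19.88 kt.
V₂: ΔP = 18, V ≈ 5.7 × 18^0.642 ≈ 36.46 kt.
ΔV over 36 h = 16.58 kt → 24 h equivalent = 16.58 × 24/36 ≈ 11.05 kt.
11 kt < 30 kt ⇒ not rapid intensification.

11 kt, no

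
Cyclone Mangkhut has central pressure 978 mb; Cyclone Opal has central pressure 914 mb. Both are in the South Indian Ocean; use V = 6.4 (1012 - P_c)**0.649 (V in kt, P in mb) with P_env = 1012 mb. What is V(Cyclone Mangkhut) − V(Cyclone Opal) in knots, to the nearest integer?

Cyclone Mangkhut: ΔP = 34; V ≈ 6.4 × 34^0.649 ≈ 63.11 kt.
Cyclone Opal: ΔP = 98; V ≈ 6.4 × 98^0.649 ≈ 125.45 kt.
Difference ≈ 63.11 − 125.45 = -62.34 → -62 kt.

-62 kt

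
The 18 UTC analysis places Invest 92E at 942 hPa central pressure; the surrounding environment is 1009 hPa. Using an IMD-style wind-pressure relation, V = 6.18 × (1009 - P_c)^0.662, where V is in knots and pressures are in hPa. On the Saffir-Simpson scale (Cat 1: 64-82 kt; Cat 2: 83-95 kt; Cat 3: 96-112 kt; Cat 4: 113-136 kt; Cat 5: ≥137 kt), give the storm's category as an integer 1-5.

3

ΔP = 1009 − 942 = 67 hPa.
V ≈ 6.18 × 67^0.662 = 6.18 × 16.18 ≈ 100 kt.
100 kt falls in the Category 3 band.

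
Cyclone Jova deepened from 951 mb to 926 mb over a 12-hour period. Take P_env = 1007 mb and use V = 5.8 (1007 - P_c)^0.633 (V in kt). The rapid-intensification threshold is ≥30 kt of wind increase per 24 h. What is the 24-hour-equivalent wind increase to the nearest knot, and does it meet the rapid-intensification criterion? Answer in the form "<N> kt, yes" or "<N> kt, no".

V₁: ΔP = 56, V ≈ 5.8 × 56^0.633 ≈ 74.14 kt.
V₂: ΔP = 81, V ≈ 5.8 × 81^0.633 ≈ 93.65 kt.
ΔV over 12 h = 19.51 kt → 24 h equivalent = 19.51 × 24/12 ≈ 39.02 kt.
39 kt ≥ 30 kt ⇒ rapid intensification.

39 kt, yes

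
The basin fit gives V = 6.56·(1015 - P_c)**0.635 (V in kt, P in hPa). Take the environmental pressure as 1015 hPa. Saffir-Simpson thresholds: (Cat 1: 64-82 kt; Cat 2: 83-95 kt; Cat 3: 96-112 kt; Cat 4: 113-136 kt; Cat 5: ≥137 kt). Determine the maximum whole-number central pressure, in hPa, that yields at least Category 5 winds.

Category 5 begins at V = 137 kt.
Required ΔP = (137/6.56)^(1/0.635) = 20.884^1.575 ≈ 119.80 hPa.
P_c ≤ 1015 − 119.80 = 895.20, so the highest integer P_c is 895 hPa.

895 hPa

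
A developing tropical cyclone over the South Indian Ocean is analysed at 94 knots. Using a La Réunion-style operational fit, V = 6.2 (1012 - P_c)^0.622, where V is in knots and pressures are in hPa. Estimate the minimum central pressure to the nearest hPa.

ΔP = (V / 6.2)^(1/0.622) = (94/6.2)^1.608.
94/6.2 = 15.161; 15.161^1.608 ≈ 79.12 hPa.
P_c = 1012 − 79.12 = 932.88 ≈ 933 hPa.

933 hPa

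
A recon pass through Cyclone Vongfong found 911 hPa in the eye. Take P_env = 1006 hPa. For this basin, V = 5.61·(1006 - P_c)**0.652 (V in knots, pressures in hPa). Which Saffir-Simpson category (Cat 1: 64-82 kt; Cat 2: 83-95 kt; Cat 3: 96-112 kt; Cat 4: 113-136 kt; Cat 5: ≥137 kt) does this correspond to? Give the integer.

ΔP = 1006 − 911 = 95 hPa.
V ≈ 5.61 × 95^0.652 = 5.61 × 19.47 ≈ 109 kt.
109 kt falls in the Category 3 band.

3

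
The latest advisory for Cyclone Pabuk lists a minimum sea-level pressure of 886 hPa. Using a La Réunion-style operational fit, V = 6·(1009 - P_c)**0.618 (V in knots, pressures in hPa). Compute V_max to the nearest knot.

ΔP = 1009 − 886 = 123 hPa.
123^0.618 ≈ 19.569.
V ≈ 6 × 19.569 ≈ 117.4 kt.

117 kt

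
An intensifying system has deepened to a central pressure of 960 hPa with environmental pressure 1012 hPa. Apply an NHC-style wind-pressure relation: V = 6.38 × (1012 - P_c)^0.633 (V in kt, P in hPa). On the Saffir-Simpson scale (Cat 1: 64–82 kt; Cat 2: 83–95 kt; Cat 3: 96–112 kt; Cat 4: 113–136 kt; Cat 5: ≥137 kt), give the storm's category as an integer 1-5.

1

ΔP = 1012 − 960 = 52 hPa.
V ≈ 6.38 × 52^0.633 = 6.38 × 12.20 ≈ 78 kt.
78 kt falls in the Category 1 band.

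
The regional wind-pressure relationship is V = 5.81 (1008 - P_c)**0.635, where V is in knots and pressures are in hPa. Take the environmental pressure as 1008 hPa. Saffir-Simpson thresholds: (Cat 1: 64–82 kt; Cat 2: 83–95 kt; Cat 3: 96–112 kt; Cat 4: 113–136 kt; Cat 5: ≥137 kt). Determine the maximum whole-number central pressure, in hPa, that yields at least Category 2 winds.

942 hPa

Category 2 begins at V = 83 kt.
Required ΔP = (83/5.81)^(1/0.635) = 14.286^1.575 ≈ 65.88 hPa.
P_c ≤ 1008 − 65.88 = 942.12, so the highest integer P_c is 942 hPa.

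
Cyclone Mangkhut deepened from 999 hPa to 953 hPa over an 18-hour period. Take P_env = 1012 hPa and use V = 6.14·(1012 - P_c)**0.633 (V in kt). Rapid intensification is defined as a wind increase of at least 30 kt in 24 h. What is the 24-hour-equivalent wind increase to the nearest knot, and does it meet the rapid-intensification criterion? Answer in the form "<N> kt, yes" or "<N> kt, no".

67 kt, yes

V₁: ΔP = 13, V ≈ 6.14 × 13^0.633 ≈ 31.14 kt.
V₂: ΔP = 59, V ≈ 6.14 × 59^0.633 ≈ 81.12 kt.
ΔV over 18 h = 49.98 kt → 24 h equivalent = 49.98 × 24/18 ≈ 66.64 kt.
67 kt ≥ 30 kt ⇒ rapid intensification.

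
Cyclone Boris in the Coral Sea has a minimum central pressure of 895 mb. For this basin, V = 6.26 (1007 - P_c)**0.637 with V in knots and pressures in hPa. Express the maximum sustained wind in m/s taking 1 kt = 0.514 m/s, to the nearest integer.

65 m/s

ΔP = 1007 − 895 = 112 mb.
V ≈ 6.26 × 112^0.637 = 6.26 × 20.200 ≈ 126.452 kt.
126.452 × 0.514 ≈ 65.00 m/s → 65 m/s.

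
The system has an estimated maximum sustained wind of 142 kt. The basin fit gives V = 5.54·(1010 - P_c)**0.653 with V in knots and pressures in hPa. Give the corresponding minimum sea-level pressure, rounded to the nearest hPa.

866 hPa

ΔP = (V / 5.54)^(1/0.653) = (142/5.54)^1.531.
142/5.54 = 25.632; 25.632^1.531 ≈ 143.68 hPa.
P_c = 1010 − 143.68 = 866.32 ≈ 866 hPa.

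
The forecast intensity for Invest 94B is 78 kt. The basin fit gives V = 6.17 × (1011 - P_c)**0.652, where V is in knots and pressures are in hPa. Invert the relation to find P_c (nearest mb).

962 mb

ΔP = (V / 6.17)^(1/0.652) = (78/6.17)^1.534.
78/6.17 = 12.642; 12.642^1.534 ≈ 48.97 mb.
P_c = 1011 − 48.97 = 962.03 ≈ 962 mb.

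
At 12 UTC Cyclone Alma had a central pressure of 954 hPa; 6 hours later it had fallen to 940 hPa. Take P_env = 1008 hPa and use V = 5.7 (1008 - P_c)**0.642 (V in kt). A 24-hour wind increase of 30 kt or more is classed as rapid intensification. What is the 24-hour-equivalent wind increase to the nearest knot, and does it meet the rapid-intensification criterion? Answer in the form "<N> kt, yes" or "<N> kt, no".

47 kt, yes

V₁: ΔP = 54, V ≈ 5.7 × 54^0.642 ≈ 73.80 kt.
V₂: ΔP = 68, V ≈ 5.7 × 68^0.642 ≈ 85.57 kt.
ΔV over 6 h = 11.77 kt → 24 h equivalent = 11.77 × 24/6 ≈ 47.08 kt.
47 kt ≥ 30 kt ⇒ rapid intensification.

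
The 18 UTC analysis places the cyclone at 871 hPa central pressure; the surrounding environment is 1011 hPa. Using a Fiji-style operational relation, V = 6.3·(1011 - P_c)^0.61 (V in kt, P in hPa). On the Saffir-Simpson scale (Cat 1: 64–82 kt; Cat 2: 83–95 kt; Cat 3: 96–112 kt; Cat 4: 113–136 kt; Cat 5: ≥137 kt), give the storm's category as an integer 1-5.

4

ΔP = 1011 − 871 = 140 hPa.
V ≈ 6.3 × 140^0.61 = 6.3 × 20.38 ≈ 128 kt.
128 kt falls in the Category 4 band.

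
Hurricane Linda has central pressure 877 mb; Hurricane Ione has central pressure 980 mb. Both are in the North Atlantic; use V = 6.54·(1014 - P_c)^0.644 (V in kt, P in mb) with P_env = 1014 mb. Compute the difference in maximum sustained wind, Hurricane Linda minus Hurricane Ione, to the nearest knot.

Hurricane Linda: ΔP = 137; V ≈ 6.54 × 137^0.644 ≈ 155.46 kt.
Hurricane Ione: ΔP = 34; V ≈ 6.54 × 34^0.644 ≈ 63.37 kt.
Difference ≈ 155.46 − 63.37 = 92.09 → 92 kt.

92 kt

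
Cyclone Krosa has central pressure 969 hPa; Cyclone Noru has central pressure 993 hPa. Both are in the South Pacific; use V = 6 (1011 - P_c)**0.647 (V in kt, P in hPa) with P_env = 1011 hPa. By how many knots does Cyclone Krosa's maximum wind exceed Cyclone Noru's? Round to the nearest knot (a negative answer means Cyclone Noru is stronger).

28 kt

Cyclone Krosa: ΔP = 42; V ≈ 6 × 42^0.647 ≈ 67.36 kt.
Cyclone Noru: ΔP = 18; V ≈ 6 × 18^0.647 ≈ 38.93 kt.
Difference ≈ 67.36 − 38.93 = 28.43 → 28 kt.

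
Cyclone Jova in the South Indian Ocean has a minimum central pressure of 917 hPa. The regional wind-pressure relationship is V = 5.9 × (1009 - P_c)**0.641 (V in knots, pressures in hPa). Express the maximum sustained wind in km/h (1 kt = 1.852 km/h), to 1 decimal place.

ΔP = 1009 − 917 = 92 hPa.
V ≈ 5.9 × 92^0.641 = 5.9 × 18.146 ≈ 107.063 kt.
107.063 × 1.852 ≈ 198.28 km/h → 198.3 km/h.

198.3 km/h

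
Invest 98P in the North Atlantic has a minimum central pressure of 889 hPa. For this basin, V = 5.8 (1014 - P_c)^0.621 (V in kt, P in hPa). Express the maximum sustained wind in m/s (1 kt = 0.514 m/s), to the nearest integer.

60 m/s

ΔP = 1014 − 889 = 125 hPa.
V ≈ 5.8 × 125^0.621 = 5.8 × 20.053 ≈ 116.308 kt.
116.308 × 0.514 ≈ 59.78 m/s → 60 m/s.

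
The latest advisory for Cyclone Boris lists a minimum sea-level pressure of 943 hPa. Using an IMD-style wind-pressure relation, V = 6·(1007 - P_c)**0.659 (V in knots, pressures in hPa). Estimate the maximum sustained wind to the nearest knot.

ΔP = 1007 − 943 = 64 hPa.
64^0.659 ≈ 15.498.
V ≈ 6 × 15.498 ≈ 93.0 kt.

93 kt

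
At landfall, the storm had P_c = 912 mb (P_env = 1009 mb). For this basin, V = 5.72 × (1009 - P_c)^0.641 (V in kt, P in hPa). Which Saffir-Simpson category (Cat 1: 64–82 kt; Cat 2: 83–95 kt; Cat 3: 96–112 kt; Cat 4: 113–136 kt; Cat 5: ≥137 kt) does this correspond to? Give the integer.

3

ΔP = 1009 − 912 = 97 mb.
V ≈ 5.72 × 97^0.641 = 5.72 × 18.77 ≈ 107 kt.
107 kt falls in the Category 3 band.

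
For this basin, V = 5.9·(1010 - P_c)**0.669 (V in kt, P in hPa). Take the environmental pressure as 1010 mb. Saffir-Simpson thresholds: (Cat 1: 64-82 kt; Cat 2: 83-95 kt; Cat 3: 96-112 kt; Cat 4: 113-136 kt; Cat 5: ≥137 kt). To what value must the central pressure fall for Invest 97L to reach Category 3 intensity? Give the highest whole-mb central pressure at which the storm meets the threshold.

945 mb

Category 3 begins at V = 96 kt.
Required ΔP = (96/5.9)^(1/0.669) = 16.271^1.495 ≈ 64.68 mb.
P_c ≤ 1010 − 64.68 = 945.32, so the highest integer P_c is 945 mb.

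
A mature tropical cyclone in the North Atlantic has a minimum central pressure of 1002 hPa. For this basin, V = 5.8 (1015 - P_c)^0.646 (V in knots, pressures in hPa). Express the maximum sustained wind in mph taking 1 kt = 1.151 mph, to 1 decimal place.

ΔP = 1015 − 1002 = 13 hPa.
V ≈ 5.8 × 13^0.646 = 5.8 × 5.243 ≈ 30.411 kt.
30.411 × 1.151 ≈ 35.00 mph → 35.0 mph.

35.0 mph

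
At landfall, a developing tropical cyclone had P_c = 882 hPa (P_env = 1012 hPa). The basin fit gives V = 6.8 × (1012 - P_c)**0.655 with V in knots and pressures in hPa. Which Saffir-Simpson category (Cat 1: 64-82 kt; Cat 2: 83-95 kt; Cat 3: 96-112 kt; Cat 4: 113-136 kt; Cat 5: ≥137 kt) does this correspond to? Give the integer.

ΔP = 1012 − 882 = 130 hPa.
V ≈ 6.8 × 130^0.655 = 6.8 × 24.25 ≈ 165 kt.
165 kt falls in the Category 5 band.

5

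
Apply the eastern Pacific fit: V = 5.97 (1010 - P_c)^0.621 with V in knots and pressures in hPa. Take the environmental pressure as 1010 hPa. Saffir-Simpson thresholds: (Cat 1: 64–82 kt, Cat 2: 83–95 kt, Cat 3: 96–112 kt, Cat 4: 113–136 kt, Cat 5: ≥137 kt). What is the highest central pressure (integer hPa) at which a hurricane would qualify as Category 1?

Category 1 begins at V = 64 kt.
Required ΔP = (64/5.97)^(1/0.621) = 10.720^1.610 ≈ 45.60 hPa.
P_c ≤ 1010 − 45.60 = 964.40, so the highest integer P_c is 964 hPa.

964 hPa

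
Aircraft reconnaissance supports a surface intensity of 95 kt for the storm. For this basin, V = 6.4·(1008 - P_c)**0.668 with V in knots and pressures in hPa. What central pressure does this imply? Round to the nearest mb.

ΔP = (V / 6.4)^(1/0.668) = (95/6.4)^1.497.
95/6.4 = 14.844; 14.844^1.497 ≈ 56.73 mb.
P_c = 1008 − 56.73 = 951.27 ≈ 951 mb.

951 mb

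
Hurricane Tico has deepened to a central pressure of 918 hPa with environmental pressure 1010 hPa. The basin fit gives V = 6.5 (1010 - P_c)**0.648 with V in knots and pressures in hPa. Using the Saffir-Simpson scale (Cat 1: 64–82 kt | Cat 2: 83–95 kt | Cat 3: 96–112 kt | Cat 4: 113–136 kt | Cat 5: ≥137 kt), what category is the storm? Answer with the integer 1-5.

ΔP = 1010 − 918 = 92 hPa.
V ≈ 6.5 × 92^0.648 = 6.5 × 18.73 ≈ 122 kt.
122 kt falls in the Category 4 band.

4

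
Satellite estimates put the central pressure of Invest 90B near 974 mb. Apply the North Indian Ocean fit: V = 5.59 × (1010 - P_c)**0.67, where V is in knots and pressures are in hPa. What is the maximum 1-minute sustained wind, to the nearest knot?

62 kt

ΔP = 1010 − 974 = 36 mb.
36^0.67 ≈ 11.034.
V ≈ 5.59 × 11.034 ≈ 61.7 kt.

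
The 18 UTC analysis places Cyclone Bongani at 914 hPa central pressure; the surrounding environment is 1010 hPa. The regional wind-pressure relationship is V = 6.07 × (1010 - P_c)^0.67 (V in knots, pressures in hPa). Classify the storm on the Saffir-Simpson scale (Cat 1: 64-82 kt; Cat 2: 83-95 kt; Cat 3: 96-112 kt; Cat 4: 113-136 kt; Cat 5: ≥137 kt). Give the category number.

ΔP = 1010 − 914 = 96 hPa.
V ≈ 6.07 × 96^0.67 = 6.07 × 21.29 ≈ 129 kt.
129 kt falls in the Category 4 band.

4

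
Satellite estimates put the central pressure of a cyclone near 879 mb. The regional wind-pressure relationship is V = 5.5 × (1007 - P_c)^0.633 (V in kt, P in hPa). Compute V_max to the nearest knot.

ΔP = 1007 − 879 = 128 mb.
128^0.633 ≈ 21.571.
V ≈ 5.5 × 21.571 ≈ 118.6 kt.

119 kt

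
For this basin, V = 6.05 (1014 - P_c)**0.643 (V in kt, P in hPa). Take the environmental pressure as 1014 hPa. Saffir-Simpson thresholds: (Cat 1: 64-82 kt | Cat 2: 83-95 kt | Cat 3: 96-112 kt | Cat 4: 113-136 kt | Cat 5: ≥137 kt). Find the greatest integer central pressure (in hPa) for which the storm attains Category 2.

Category 2 begins at V = 83 kt.
Required ΔP = (83/6.05)^(1/0.643) = 13.719^1.555 ≈ 58.72 hPa.
P_c ≤ 1014 − 58.72 = 955.28, so the highest integer P_c is 955 hPa.

955 hPa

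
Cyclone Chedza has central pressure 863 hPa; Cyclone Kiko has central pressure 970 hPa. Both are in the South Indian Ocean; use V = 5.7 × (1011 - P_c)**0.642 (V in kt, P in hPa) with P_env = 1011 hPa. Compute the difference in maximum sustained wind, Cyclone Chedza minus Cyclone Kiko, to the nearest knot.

79 kt

Cyclone Chedza: ΔP = 148; V ≈ 5.7 × 148^0.642 ≈ 140.99 kt.
Cyclone Kiko: ΔP = 41; V ≈ 5.7 × 41^0.642 ≈ 61.84 kt.
Difference ≈ 140.99 − 61.84 = 79.15 → 79 kt.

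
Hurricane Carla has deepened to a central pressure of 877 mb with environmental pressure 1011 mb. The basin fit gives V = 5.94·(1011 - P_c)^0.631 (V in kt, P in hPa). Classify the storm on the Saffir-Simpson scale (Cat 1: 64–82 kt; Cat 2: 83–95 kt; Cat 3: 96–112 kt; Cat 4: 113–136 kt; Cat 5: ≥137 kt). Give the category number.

4

ΔP = 1011 − 877 = 134 mb.
V ≈ 5.94 × 134^0.631 = 5.94 × 21.99 ≈ 131 kt.
131 kt falls in the Category 4 band.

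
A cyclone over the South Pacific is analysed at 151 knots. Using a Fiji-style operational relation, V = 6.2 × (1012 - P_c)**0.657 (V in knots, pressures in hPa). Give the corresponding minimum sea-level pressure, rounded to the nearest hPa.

883 hPa

ΔP = (V / 6.2)^(1/0.657) = (151/6.2)^1.522.
151/6.2 = 24.355; 24.355^1.522 ≈ 128.97 hPa.
P_c = 1012 − 128.97 = 883.03 ≈ 883 hPa.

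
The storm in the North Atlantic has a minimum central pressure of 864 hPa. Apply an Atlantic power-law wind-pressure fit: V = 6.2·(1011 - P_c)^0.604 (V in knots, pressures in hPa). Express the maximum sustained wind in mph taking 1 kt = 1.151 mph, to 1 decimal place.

ΔP = 1011 − 864 = 147 hPa.
V ≈ 6.2 × 147^0.604 = 6.2 × 20.373 ≈ 126.314 kt.
126.314 × 1.151 ≈ 145.39 mph → 145.4 mph.

145.4 mph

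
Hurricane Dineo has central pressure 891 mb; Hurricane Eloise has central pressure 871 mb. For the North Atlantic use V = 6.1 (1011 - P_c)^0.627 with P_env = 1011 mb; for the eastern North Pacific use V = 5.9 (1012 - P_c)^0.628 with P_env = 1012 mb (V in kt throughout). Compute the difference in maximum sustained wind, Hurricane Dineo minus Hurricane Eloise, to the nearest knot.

Hurricane Dineo: ΔP = 120; V ≈ 6.1 × 120^0.627 ≈ 122.74 kt.
Hurricane Eloise: ΔP = 141; V ≈ 5.9 × 141^0.628 ≈ 132.00 kt.
Difference ≈ 122.74 − 132.00 = -9.26 → -9 kt.

-9 kt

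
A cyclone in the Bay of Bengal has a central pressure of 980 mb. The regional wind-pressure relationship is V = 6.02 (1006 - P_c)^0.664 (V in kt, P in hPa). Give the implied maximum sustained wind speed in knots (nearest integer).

52 kt

ΔP = 1006 − 980 = 26 mb.
26^0.664 ≈ 8.700.
V ≈ 6.02 × 8.700 ≈ 52.4 kt.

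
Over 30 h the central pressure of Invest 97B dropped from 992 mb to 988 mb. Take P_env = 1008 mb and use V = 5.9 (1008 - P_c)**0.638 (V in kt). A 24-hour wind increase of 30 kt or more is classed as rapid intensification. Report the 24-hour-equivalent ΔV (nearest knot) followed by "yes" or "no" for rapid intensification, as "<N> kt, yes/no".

4 kt, no

V₁: ΔP = 16, V ≈ 5.9 × 16^0.638 ≈ 34.60 kt.
V₂: ΔP = 20, V ≈ 5.9 × 20^0.638 ≈ 39.89 kt.
ΔV over 30 h = 5.29 kt → 24 h equivalent = 5.29 × 24/30 ≈ 4.23 kt.
4 kt < 30 kt ⇒ not rapid intensification.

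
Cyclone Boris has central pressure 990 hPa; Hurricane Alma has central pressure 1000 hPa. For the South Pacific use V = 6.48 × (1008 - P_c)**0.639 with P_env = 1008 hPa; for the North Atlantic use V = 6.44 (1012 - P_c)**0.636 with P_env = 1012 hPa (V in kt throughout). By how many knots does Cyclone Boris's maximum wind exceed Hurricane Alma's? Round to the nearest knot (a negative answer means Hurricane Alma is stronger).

10 kt

Cyclone Boris: ΔP = 18; V ≈ 6.48 × 18^0.639 ≈ 41.09 kt.
Hurricane Alma: ΔP = 12; V ≈ 6.44 × 12^0.636 ≈ 31.28 kt.
Difference ≈ 41.09 − 31.28 = 9.81 → 10 kt.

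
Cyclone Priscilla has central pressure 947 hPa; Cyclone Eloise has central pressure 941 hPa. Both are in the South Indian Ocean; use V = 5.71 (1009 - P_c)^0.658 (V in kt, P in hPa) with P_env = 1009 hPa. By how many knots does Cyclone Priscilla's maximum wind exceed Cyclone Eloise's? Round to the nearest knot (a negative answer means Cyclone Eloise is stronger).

Cyclone Priscilla: ΔP = 62; V ≈ 5.71 × 62^0.658 ≈ 86.30 kt.
Cyclone Eloise: ΔP = 68; V ≈ 5.71 × 68^0.658 ≈ 91.71 kt.
Difference ≈ 86.30 − 91.71 = -5.41 → -5 kt.

-5 kt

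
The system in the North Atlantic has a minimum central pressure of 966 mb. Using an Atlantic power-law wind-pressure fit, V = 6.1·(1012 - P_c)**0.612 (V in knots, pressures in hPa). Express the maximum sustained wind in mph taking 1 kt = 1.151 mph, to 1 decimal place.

73.1 mph

ΔP = 1012 − 966 = 46 mb.
V ≈ 6.1 × 46^0.612 = 6.1 × 10.414 ≈ 63.524 kt.
63.524 × 1.151 ≈ 73.12 mph → 73.1 mph.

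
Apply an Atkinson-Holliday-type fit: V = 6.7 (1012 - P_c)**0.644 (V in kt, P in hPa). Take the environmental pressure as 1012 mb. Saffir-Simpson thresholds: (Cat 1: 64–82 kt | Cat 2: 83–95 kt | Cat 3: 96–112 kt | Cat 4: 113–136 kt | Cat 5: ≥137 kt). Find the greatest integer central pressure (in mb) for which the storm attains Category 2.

962 mb

Category 2 begins at V = 83 kt.
Required ΔP = (83/6.7)^(1/0.644) = 12.388^1.553 ≈ 49.80 mb.
P_c ≤ 1012 − 49.80 = 962.20, so the highest integer P_c is 962 mb.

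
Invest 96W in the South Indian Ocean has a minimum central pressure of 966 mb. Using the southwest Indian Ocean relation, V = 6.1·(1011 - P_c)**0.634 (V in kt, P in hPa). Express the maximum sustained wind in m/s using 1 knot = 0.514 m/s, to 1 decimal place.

35.0 m/s

ΔP = 1011 − 966 = 45 mb.
V ≈ 6.1 × 45^0.634 = 6.1 × 11.172 ≈ 68.150 kt.
68.150 × 0.514 ≈ 35.03 m/s → 35.0 m/s.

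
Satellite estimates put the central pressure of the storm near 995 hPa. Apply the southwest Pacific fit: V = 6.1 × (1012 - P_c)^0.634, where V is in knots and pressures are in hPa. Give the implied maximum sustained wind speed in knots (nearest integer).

ΔP = 1012 − 995 = 17 hPa.
17^0.634 ≈ 6.027.
V ≈ 6.1 × 6.027 ≈ 36.8 kt.

37 kt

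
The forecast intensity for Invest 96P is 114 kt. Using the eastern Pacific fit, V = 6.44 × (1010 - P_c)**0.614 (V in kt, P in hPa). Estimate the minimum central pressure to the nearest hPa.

902 hPa

ΔP = (V / 6.44)^(1/0.614) = (114/6.44)^1.629.
114/6.44 = 17.702; 17.702^1.629 ≈ 107.80 hPa.
P_c = 1010 − 107.80 = 902.20 ≈ 902 hPa.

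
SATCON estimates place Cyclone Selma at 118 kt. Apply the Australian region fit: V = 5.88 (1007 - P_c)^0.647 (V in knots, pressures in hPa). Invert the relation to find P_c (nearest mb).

904 mb

ΔP = (V / 5.88)^(1/0.647) = (118/5.88)^1.546.
118/5.88 = 20.068; 20.068^1.546 ≈ 103.07 mb.
P_c = 1007 − 103.07 = 903.93 ≈ 904 mb.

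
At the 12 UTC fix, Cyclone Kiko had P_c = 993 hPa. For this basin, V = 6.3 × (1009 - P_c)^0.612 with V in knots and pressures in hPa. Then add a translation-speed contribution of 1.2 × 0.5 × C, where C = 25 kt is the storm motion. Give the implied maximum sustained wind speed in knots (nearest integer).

ΔP = 1009 − 993 = 16 hPa.
16^0.612 ≈ 5.457.
V ≈ 6.3 × 5.457 ≈ 34.4 kt.
Translation term: 1.2 × 0.5 × 25 = 15 kt.
Corrected V ≈ 49.4 kt → 49 kt.

49 kt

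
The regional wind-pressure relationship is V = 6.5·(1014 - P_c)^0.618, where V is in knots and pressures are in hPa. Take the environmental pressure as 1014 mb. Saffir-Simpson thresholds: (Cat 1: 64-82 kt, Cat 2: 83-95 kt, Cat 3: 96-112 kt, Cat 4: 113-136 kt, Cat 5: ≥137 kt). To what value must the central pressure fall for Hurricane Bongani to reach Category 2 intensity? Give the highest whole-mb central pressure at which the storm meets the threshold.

952 mb

Category 2 begins at V = 83 kt.
Required ΔP = (83/6.5)^(1/0.618) = 12.769^1.618 ≈ 61.65 mb.
P_c ≤ 1014 − 61.65 = 952.35, so the highest integer P_c is 952 mb.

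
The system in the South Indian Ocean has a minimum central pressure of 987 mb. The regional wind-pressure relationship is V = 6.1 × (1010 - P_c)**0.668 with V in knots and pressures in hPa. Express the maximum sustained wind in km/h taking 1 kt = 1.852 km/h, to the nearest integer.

92 km/h

ΔP = 1010 − 987 = 23 mb.
V ≈ 6.1 × 23^0.668 = 6.1 × 8.121 ≈ 49.541 kt.
49.541 × 1.852 ≈ 91.75 km/h → 92 km/h.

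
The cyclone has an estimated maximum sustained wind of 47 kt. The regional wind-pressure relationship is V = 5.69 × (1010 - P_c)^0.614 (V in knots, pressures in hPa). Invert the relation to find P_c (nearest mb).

ΔP = (V / 5.69)^(1/0.614) = (47/5.69)^1.629.
47/5.69 = 8.260; 8.260^1.629 ≈ 31.15 mb.
P_c = 1010 − 31.15 = 978.85 ≈ 979 mb.

979 mb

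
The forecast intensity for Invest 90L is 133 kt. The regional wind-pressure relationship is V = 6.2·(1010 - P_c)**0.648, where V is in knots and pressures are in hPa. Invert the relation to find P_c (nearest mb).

ΔP = (V / 6.2)^(1/0.648) = (133/6.2)^1.543.
133/6.2 = 21.452; 21.452^1.543 ≈ 113.43 mb.
P_c = 1010 − 113.43 = 896.57 ≈ 897 mb.

897 mb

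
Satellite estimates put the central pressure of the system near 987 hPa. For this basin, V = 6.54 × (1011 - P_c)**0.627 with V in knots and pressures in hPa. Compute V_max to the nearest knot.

48 kt

ΔP = 1011 − 987 = 24 hPa.
24^0.627 ≈ 7.335.
V ≈ 6.54 × 7.335 ≈ 48.0 kt.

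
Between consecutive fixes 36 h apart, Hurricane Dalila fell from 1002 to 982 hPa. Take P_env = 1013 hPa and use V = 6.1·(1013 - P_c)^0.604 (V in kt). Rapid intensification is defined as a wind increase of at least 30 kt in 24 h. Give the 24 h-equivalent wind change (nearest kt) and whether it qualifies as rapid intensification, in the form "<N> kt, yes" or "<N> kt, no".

V₁: ΔP = 11, V ≈ 6.1 × 11^0.604 ≈ 25.96 kt.
V₂: ΔP = 31, V ≈ 6.1 × 31^0.604 ≈ 48.54 kt.
ΔV over 36 h = 22.58 kt → 24 h equivalent = 22.58 × 24/36 ≈ 15.05 kt.
15 kt < 30 kt ⇒ not rapid intensification.

15 kt, no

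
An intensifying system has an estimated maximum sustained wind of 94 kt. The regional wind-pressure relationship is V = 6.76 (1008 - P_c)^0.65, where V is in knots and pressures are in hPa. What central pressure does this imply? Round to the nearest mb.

951 mb

ΔP = (V / 6.76)^(1/0.65) = (94/6.76)^1.538.
94/6.76 = 13.905; 13.905^1.538 ≈ 57.38 mb.
P_c = 1008 − 57.38 = 950.62 ≈ 951 mb.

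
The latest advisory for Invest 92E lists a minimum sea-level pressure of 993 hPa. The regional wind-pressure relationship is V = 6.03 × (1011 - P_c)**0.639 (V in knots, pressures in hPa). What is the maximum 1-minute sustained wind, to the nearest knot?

ΔP = 1011 − 993 = 18 hPa.
18^0.639 ≈ 6.340.
V ≈ 6.03 × 6.340 ≈ 38.2 kt.

38 kt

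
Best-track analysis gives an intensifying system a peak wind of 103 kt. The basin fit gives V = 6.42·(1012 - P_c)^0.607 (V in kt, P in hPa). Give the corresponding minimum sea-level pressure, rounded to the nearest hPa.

915 hPa

ΔP = (V / 6.42)^(1/0.607) = (103/6.42)^1.647.
103/6.42 = 16.044; 16.044^1.647 ≈ 96.75 hPa.
P_c = 1012 − 96.75 = 915.25 ≈ 915 hPa.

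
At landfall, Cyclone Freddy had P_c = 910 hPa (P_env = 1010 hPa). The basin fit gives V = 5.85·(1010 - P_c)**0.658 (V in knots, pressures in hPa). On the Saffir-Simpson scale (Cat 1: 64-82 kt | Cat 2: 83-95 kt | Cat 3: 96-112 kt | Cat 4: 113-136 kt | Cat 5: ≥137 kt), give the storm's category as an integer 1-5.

4

ΔP = 1010 − 910 = 100 hPa.
V ≈ 5.85 × 100^0.658 = 5.85 × 20.70 ≈ 121 kt.
121 kt falls in the Category 4 band.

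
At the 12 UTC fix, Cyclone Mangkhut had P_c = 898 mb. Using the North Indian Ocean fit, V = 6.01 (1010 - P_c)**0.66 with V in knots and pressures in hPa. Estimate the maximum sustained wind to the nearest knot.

135 kt

ΔP = 1010 − 898 = 112 mb.
112^0.66 ≈ 22.516.
V ≈ 6.01 × 22.516 ≈ 135.3 kt.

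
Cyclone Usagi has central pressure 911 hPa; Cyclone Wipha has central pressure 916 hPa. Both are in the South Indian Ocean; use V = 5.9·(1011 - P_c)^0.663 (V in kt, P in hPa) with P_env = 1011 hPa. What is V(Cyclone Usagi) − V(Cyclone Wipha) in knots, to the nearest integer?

4 kt

Cyclone Usagi: ΔP = 100; V ≈ 5.9 × 100^0.663 ≈ 124.98 kt.
Cyclone Wipha: ΔP = 95; V ≈ 5.9 × 95^0.663 ≈ 120.80 kt.
Difference ≈ 124.98 − 120.80 = 4.18 → 4 kt.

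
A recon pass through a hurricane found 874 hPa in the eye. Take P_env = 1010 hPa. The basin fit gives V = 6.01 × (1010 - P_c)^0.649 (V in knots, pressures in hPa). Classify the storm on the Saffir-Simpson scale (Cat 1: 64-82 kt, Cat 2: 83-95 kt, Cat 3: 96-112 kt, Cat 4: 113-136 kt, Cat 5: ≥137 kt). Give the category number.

ΔP = 1010 − 874 = 136 hPa.
V ≈ 6.01 × 136^0.649 = 6.01 × 24.25 ≈ 146 kt.
146 kt falls in the Category 5 band.

5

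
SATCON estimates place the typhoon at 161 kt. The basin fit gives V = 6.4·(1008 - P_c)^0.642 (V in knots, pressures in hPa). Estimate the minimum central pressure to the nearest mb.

ΔP = (V / 6.4)^(1/0.642) = (161/6.4)^1.558.
161/6.4 = 25.156; 25.156^1.558 ≈ 151.95 mb.
P_c = 1008 − 151.95 = 856.05 ≈ 856 mb.

856 mb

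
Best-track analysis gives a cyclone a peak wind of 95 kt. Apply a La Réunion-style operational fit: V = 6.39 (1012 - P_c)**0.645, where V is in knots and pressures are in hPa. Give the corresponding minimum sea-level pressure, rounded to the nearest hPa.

946 hPa

ΔP = (V / 6.39)^(1/0.645) = (95/6.39)^1.550.
95/6.39 = 14.867; 14.867^1.550 ≈ 65.67 hPa.
P_c = 1012 − 65.67 = 946.33 ≈ 946 hPa.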